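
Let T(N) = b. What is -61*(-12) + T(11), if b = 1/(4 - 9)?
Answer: 3659/5 ≈ 731.80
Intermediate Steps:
b = -1/5 (b = 1/(-5) = -1/5 ≈ -0.20000)
T(N) = -1/5
-61*(-12) + T(11) = -61*(-12) - 1/5 = 732 - 1/5 = 3659/5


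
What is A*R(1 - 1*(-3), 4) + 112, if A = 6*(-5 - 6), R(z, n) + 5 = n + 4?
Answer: -86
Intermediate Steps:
R(z, n) = -1 + n (R(z, n) = -5 + (n + 4) = -5 + (4 + n) = -1 + n)
A = -66 (A = 6*(-11) = -66)
A*R(1 - 1*(-3), 4) + 112 = -66*(-1 + 4) + 112 = -66*3 + 112 = -198 + 112 = -86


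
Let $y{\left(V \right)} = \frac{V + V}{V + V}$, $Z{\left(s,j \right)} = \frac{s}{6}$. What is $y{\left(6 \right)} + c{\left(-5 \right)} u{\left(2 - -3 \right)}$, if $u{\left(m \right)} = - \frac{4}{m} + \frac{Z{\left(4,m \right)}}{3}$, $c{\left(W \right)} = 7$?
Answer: $- \frac{137}{45} \approx -3.0444$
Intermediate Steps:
$Z{\left(s,j \right)} = \frac{s}{6}$ ($Z{\left(s,j \right)} = s \frac{1}{6} = \frac{s}{6}$)
$y{\left(V \right)} = 1$ ($y{\left(V \right)} = \frac{2 V}{2 V} = 2 V \frac{1}{2 V} = 1$)
$u{\left(m \right)} = \frac{2}{9} - \frac{4}{m}$ ($u{\left(m \right)} = - \frac{4}{m} + \frac{\frac{1}{6} \cdot 4}{3} = - \frac{4}{m} + \frac{2}{3} \cdot \frac{1}{3} = - \frac{4}{m} + \frac{2}{9} = \frac{2}{9} - \frac{4}{m}$)
$y{\left(6 \right)} + c{\left(-5 \right)} u{\left(2 - -3 \right)} = 1 + 7 \left(\frac{2}{9} - \frac{4}{2 - -3}\right) = 1 + 7 \left(\frac{2}{9} - \frac{4}{2 + 3}\right) = 1 + 7 \left(\frac{2}{9} - \frac{4}{5}\right) = 1 + 7 \left(- \frac{26}{45}\right) = 1 - \frac{182}{45} = - \frac{137}{45}$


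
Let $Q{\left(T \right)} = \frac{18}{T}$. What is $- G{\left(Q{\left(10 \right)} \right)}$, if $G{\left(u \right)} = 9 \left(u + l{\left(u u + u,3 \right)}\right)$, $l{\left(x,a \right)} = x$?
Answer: $- \frac{1539}{25} \approx -61.56$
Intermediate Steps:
$G{\left(u \right)} = 9 u^{2} + 18 u$ ($G{\left(u \right)} = 9 \left(u + \left(u u + u\right)\right) = 9 \left(u + \left(u^{2} + u\right)\right) = 9 \left(u + \left(u + u^{2}\right)\right) = 9 \left(u^{2} + 2 u\right) = 9 u^{2} + 18 u$)
$- G{\left(Q{\left(10 \right)} \right)} = - 9 \cdot \frac{18}{10} \left(2 + \frac{18}{10}\right) = - 9 \cdot 18 \cdot \frac{1}{10} \left(2 + 18 \cdot \frac{1}{10}\right) = - \frac{9 \cdot 9 \left(2 + \frac{9}{5}\right)}{5} = - \frac{9 \cdot 9 \cdot 19}{5 \cdot 5} = \left(-1\right) \frac{1539}{25} = - \frac{1539}{25}$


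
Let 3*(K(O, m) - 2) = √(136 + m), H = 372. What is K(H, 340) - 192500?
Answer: -192498 + 2*√119/3 ≈ -1.9249e+5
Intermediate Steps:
K(O, m) = 2 + √(136 + m)/3
K(H, 340) - 192500 = (2 + √(136 + 340)/3) - 192500 = (2 + √476/3) - 192500 = (2 + (2*√119)/3) - 192500 = (2 + 2*√119/3) - 192500 = -192498 + 2*√119/3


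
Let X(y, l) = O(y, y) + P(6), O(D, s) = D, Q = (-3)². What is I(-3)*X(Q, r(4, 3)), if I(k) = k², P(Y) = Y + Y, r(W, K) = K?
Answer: 189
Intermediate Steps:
Q = 9
P(Y) = 2*Y
X(y, l) = 12 + y (X(y, l) = y + 2*6 = y + 12 = 12 + y)
I(-3)*X(Q, r(4, 3)) = (-3)²*(12 + 9) = 9*21 = 189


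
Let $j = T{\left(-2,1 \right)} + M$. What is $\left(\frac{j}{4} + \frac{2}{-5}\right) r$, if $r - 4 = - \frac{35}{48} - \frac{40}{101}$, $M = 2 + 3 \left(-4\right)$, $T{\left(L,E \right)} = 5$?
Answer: $- \frac{153307}{32320} \approx -4.7434$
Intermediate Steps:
$M = -10$ ($M = 2 - 12 = -10$)
$j = -5$ ($j = 5 - 10 = -5$)
$r = \frac{13937}{4848}$ ($r = 4 - \left(\frac{35}{48} + \frac{40}{101}\right) = 4 - \frac{5455}{4848} = \frac{13937}{4848} \approx 2.8748$)
$\left(\frac{j}{4} + \frac{2}{-5}\right) r = \left(- \frac{5}{4} + \frac{2}{-5}\right) \frac{13937}{4848} = \left(\left(-5\right) \frac{1}{4} + 2 \left(- \frac{1}{5}\right)\right) \frac{13937}{4848} = \left(- \frac{5}{4} - \frac{2}{5}\right) \frac{13937}{4848} = \left(- \frac{33}{20}\right) \frac{13937}{4848} = - \frac{153307}{32320}$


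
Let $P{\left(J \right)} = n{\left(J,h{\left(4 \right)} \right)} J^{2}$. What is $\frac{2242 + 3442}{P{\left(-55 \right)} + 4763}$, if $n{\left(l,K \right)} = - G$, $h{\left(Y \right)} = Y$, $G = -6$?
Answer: $\frac{5684}{22913} \approx 0.24807$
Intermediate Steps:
$n{\left(l,K \right)} = 6$ ($n{\left(l,K \right)} = \left(-1\right) \left(-6\right) = 6$)
$P{\left(J \right)} = 6 J^{2}$
$\frac{2242 + 3442}{P{\left(-55 \right)} + 4763} = \frac{2242 + 3442}{6 \left(-55\right)^{2} + 4763} = \frac{5684}{6 \cdot 3025 + 4763} = \frac{5684}{18150 + 4763} = \frac{5684}{22913}$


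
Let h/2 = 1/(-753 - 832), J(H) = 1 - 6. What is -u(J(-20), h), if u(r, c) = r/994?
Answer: 5/994 ≈ 0.0050302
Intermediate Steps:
J(H) = -5
h = -2/1585 (h = 2/(-753 - 832) = 2/(-1585) = 2*(-1/1585) = -2/1585 ≈ -0.0012618)
u(r, c) = r/994 (u(r, c) = r*(1/994) = r/994)
-u(J(-20), h) = -(-5)/994 = -1*(-5/994) = 5/994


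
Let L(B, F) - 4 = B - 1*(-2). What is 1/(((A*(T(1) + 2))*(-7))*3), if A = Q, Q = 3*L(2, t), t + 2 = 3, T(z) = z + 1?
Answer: -1/2016 ≈ -0.00049603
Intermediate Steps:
T(z) = 1 + z
t = 1 (t = -2 + 3 = 1)
L(B, F) = 6 + B (L(B, F) = 4 + (B - 1*(-2)) = 4 + (B + 2) = 4 + (2 + B) = 6 + B)
Q = 24 (Q = 3*(6 + 2) = 3*8 = 24)
A = 24
1/(((A*(T(1) + 2))*(-7))*3) = 1/(((24*((1 + 1) + 2))*(-7))*3) = 1/(((24*(2 + 2))*(-7))*3) = 1/(((24*4)*(-7))*3) = 1/((96*(-7))*3) = 1/(-672*3) = 1/(-2016) = -1/2016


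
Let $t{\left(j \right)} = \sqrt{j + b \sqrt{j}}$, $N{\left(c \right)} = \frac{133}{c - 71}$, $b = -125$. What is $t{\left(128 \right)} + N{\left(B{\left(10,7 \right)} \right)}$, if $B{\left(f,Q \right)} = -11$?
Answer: $- \frac{133}{82} + 2 \sqrt{32 - 250 \sqrt{2}} \approx -1.622 + 35.864 i$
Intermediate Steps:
$N{\left(c \right)} = \frac{133}{-71 + c}$
$t{\left(j \right)} = \sqrt{j - 125 \sqrt{j}}$
$t{\left(128 \right)} + N{\left(B{\left(10,7 \right)} \right)} = \sqrt{128 - 125 \sqrt{128}} + \frac{133}{-71 - 11} = \sqrt{128 - 125 \cdot 8 \sqrt{2}} + \frac{133}{-82} = \sqrt{128 - 1000 \sqrt{2}} + 133 \left(- \frac{1}{82}\right) = \sqrt{128 - 1000 \sqrt{2}} - \frac{133}{82} = - \frac{133}{82} + \sqrt{128 - 1000 \sqrt{2}}$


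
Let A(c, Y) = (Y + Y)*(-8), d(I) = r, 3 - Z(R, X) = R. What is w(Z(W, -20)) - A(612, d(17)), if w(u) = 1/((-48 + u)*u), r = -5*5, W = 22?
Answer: -509199/1273 ≈ -400.00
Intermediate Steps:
Z(R, X) = 3 - R
r = -25
d(I) = -25
A(c, Y) = -16*Y (A(c, Y) = (2*Y)*(-8) = -16*Y)
w(u) = 1/(u*(-48 + u))
w(Z(W, -20)) - A(612, d(17)) = 1/((3 - 1*22)*(-48 + (3 - 1*22))) - (-16)*(-25) = 1/((3 - 22)*(-48 + (3 - 22))) - 1*400 = 1/((-19)*(-48 - 19)) - 400 = -1/19/(-67) - 400 = -1/19*(-1/67) - 400 = 1/1273 - 400 = -509199/1273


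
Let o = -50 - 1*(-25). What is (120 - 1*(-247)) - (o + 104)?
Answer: 288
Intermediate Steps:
o = -25 (o = -50 + 25 = -25)
(120 - 1*(-247)) - (o + 104) = (120 - 1*(-247)) - (-25 + 104) = (120 + 247) - 1*79 = 367 - 79 = 288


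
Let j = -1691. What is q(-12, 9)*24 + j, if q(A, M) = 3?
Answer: -1619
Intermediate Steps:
q(-12, 9)*24 + j = 3*24 - 1691 = 72 - 1691 = -1619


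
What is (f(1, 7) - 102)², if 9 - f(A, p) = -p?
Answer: 7396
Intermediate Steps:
f(A, p) = 9 + p (f(A, p) = 9 - (-1)*p = 9 + p)
(f(1, 7) - 102)² = ((9 + 7) - 102)² = (16 - 102)² = (-86)² = 7396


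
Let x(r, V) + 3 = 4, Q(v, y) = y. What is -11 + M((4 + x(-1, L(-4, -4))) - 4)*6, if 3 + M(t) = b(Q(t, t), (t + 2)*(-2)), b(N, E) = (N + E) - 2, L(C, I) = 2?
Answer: -71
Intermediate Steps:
b(N, E) = -2 + E + N (b(N, E) = (E + N) - 2 = -2 + E + N)
x(r, V) = 1 (x(r, V) = -3 + 4 = 1)
M(t) = -9 - t (M(t) = -3 + (-2 + (t + 2)*(-2) + t) = -3 + (-2 + (2 + t)*(-2) + t) = -3 + (-2 + (-4 - 2*t) + t) = -3 + (-6 - t) = -9 - t)
-11 + M((4 + x(-1, L(-4, -4))) - 4)*6 = -11 + (-9 - ((4 + 1) - 4))*6 = -11 + (-9 - (5 - 4))*6 = -11 + (-9 - 1*1)*6 = -11 + (-9 - 1)*6 = -11 - 10*6 = -11 - 60 = -71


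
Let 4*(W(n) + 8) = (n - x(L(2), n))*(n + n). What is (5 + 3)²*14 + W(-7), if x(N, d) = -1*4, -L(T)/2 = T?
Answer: 1797/2 ≈ 898.50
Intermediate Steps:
L(T) = -2*T
x(N, d) = -4
W(n) = -8 + n*(4 + n)/2 (W(n) = -8 + ((n - 1*(-4))*(n + n))/4 = -8 + ((n + 4)*(2*n))/4 = -8 + ((4 + n)*(2*n))/4 = -8 + (2*n*(4 + n))/4 = -8 + n*(4 + n)/2)
(5 + 3)²*14 + W(-7) = (5 + 3)²*14 + (-8 + (½)*(-7)² + 2*(-7)) = 8²*14 + (-8 + (½)*49 - 14) = 64*14 + (-8 + 49/2 - 14) = 896 + 5/2 = 1797/2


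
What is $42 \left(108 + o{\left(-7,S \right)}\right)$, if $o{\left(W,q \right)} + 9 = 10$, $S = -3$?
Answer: $4578$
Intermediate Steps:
$o{\left(W,q \right)} = 1$ ($o{\left(W,q \right)} = -9 + 10 = 1$)
$42 \left(108 + o{\left(-7,S \right)}\right) = 42 \left(108 + 1\right) = 42 \cdot 109 = 4578$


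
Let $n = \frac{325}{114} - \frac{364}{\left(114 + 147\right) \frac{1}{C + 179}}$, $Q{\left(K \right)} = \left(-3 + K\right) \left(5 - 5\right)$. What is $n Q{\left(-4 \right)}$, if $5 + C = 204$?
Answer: $0$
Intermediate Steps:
$C = 199$ ($C = -5 + 204 = 199$)
$Q{\left(K \right)} = 0$ ($Q{\left(K \right)} = \left(-3 + K\right) 0 = 0$)
$n = - \frac{1733407}{3306}$ ($n = \frac{325}{114} - \frac{364}{\left(114 + 147\right) \frac{1}{199 + 179}} = 325 \cdot \frac{1}{114} - \frac{364}{261 \cdot \frac{1}{378}} = \frac{325}{114} - \frac{364}{261 \cdot \frac{1}{378}} = \frac{325}{114} - \frac{364}{\frac{29}{42}} = \frac{325}{114} - \frac{15288}{29} = - \frac{1733407}{3306} \approx -524.32$)
$n Q{\left(-4 \right)} = \left(- \frac{1733407}{3306}\right) 0 = 0$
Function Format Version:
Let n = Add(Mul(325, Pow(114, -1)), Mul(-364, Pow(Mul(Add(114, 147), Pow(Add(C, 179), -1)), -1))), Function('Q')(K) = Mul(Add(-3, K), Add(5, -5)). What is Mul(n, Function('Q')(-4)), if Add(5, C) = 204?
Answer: 0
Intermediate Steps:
C = 199 (C = Add(-5, 204) = 199)
Function('Q')(K) = 0 (Function('Q')(K) = Mul(Add(-3, K), 0) = 0)
n = Rational(-1733407, 3306) (n = Add(Mul(325, Pow(114, -1)), Mul(-364, Pow(Mul(Add(114, 147), Pow(Add(199, 179), -1)), -1))) = Add(Mul(325, Rational(1, 114)), Mul(-364, Pow(Mul(261, Pow(378, -1)), -1))) = Add(Rational(325, 114), Mul(-364, Pow(Mul(261, Rational(1, 378)), -1))) = Add(Rational(325, 114), Mul(-364, Pow(Rational(29, 42), -1))) = Add(Rational(325, 114), Mul(-364, Rational(42, 29))) = Add(Rational(325, 114), Rational(-15288, 29)) = Rational(-1733407, 3306) ≈ -524.32)
Mul(n, Function('Q')(-4)) = Mul(Rational(-1733407, 3306), 0) = 0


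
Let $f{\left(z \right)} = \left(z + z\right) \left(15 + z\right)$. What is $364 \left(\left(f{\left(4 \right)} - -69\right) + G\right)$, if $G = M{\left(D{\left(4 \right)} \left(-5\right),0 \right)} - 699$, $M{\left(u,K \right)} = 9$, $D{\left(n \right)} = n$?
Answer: $-170716$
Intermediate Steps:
$f{\left(z \right)} = 2 z \left(15 + z\right)$
$G = -690$ ($G = 9 - 699 = -690$)
$364 \left(\left(f{\left(4 \right)} - -69\right) + G\right) = 364 \left(\left(2 \cdot 4 \left(15 + 4\right) - -69\right) - 690\right) = 364 \left(\left(2 \cdot 4 \cdot 19 + 69\right) - 690\right) = 364 \left(\left(152 + 69\right) - 690\right) = 364 \left(221 - 690\right) = 364 \left(-469\right) = -170716$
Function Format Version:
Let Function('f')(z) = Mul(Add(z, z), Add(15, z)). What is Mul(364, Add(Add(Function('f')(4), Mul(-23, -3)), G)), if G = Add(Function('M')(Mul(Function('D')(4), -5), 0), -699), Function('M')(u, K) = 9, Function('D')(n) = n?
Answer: -170716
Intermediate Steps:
Function('f')(z) = Mul(2, z, Add(15, z)) (Function('f')(z) = Mul(Mul(2, z), Add(15, z)) = Mul(2, z, Add(15, z)))
G = -690 (G = Add(9, -699) = -690)
Mul(364, Add(Add(Function('f')(4), Mul(-23, -3)), G)) = Mul(364, Add(Add(Mul(2, 4, Add(15, 4)), Mul(-23, -3)), -690)) = Mul(364, Add(Add(Mul(2, 4, 19), 69), -690)) = Mul(364, Add(Add(152, 69), -690)) = Mul(364, Add(221, -690)) = Mul(364, -469) = -170716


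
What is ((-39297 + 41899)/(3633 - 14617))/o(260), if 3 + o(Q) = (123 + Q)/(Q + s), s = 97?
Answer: 464457/3778496 ≈ 0.12292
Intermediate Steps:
o(Q) = -3 + (123 + Q)/(97 + Q) (o(Q) = -3 + (123 + Q)/(Q + 97) = -3 + (123 + Q)/(97 + Q))
((-39297 + 41899)/(3633 - 14617))/o(260) = ((-39297 + 41899)/(3633 - 14617))/((2*(-84 - 1*260)/(97 + 260))) = (2602/(-10984))/((2*(-84 - 260)/357)) = (2602*(-1/10984))/((2*(1/357)*(-344))) = -1301/(5492*(-688/357)) = -1301/5492*(-357/688) = 464457/3778496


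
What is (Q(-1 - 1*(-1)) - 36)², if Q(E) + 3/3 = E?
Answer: 1369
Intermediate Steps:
Q(E) = -1 + E
(Q(-1 - 1*(-1)) - 36)² = ((-1 + (-1 - 1*(-1))) - 36)² = ((-1 + (-1 + 1)) - 36)² = ((-1 + 0) - 36)² = (-1 - 36)² = (-37)² = 1369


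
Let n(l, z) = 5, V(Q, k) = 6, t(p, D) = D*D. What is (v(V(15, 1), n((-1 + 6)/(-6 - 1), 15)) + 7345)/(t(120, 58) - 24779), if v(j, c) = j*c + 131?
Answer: -7506/21415 ≈ -0.35050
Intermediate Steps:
t(p, D) = D²
v(j, c) = 131 + c*j (v(j, c) = c*j + 131 = 131 + c*j)
(v(V(15, 1), n((-1 + 6)/(-6 - 1), 15)) + 7345)/(t(120, 58) - 24779) = ((131 + 5*6) + 7345)/(58² - 24779) = ((131 + 30) + 7345)/(3364 - 24779) = (161 + 7345)/(-21415) = 7506*(-1/21415) = -7506/21415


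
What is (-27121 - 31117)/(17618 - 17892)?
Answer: 29119/137 ≈ 212.55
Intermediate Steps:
(-27121 - 31117)/(17618 - 17892) = -58238/(-274) = -58238*(-1/274) = 29119/137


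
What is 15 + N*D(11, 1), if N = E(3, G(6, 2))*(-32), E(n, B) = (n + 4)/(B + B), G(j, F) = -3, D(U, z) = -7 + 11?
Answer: 493/3 ≈ 164.33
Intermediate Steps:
D(U, z) = 4
E(n, B) = (4 + n)/(2*B) (E(n, B) = (4 + n)/((2*B)) = (4 + n)*(1/(2*B)) = (4 + n)/(2*B))
N = 112/3 (N = ((½)*(4 + 3)/(-3))*(-32) = ((½)*(-⅓)*7)*(-32) = -7/6*(-32) = 112/3 ≈ 37.333)
15 + N*D(11, 1) = 15 + (112/3)*4 = 15 + 448/3 = 493/3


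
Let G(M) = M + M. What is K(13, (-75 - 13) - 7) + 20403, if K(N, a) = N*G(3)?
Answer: 20481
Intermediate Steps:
G(M) = 2*M
K(N, a) = 6*N (K(N, a) = N*(2*3) = N*6 = 6*N)
K(13, (-75 - 13) - 7) + 20403 = 6*13 + 20403 = 78 + 20403 = 20481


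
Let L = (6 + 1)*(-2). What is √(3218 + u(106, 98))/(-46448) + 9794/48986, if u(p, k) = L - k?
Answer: 4897/24493 - √3106/46448 ≈ 0.19873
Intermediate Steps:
L = -14 (L = 7*(-2) = -14)
u(p, k) = -14 - k
√(3218 + u(106, 98))/(-46448) + 9794/48986 = √(3218 + (-14 - 1*98))/(-46448) + 9794/48986 = √(3218 + (-14 - 98))*(-1/46448) + 9794*(1/48986) = √(3218 - 112)*(-1/46448) + 4897/24493 = √3106*(-1/46448) + 4897/24493 = -√3106/46448 + 4897/24493 = 4897/24493 - √3106/46448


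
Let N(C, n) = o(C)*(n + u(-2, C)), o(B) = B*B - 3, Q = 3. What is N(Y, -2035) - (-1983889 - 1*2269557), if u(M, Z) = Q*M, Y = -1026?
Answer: -2144252147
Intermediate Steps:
o(B) = -3 + B**2 (o(B) = B**2 - 3 = -3 + B**2)
u(M, Z) = 3*M
N(C, n) = (-6 + n)*(-3 + C**2) (N(C, n) = (-3 + C**2)*(n + 3*(-2)) = (-3 + C**2)*(n - 6) = (-3 + C**2)*(-6 + n) = (-6 + n)*(-3 + C**2))
N(Y, -2035) - (-1983889 - 1*2269557) = (-6 - 2035)*(-3 + (-1026)**2) - (-1983889 - 1*2269557) = -2041*(-3 + 1052676) - (-1983889 - 2269557) = -2041*1052673 - 1*(-4253446) = -2148505593 + 4253446 = -2144252147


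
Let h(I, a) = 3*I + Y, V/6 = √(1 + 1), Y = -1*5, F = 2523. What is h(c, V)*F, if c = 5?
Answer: 25230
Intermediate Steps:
Y = -5
V = 6*√2 (V = 6*√(1 + 1) = 6*√2 ≈ 8.4853)
h(I, a) = -5 + 3*I (h(I, a) = 3*I - 5 = -5 + 3*I)
h(c, V)*F = (-5 + 3*5)*2523 = (-5 + 15)*2523 = 10*2523 = 25230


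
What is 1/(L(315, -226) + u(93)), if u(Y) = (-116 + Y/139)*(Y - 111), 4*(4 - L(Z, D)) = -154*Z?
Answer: 278/3949673 ≈ 7.0386e-5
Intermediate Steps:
L(Z, D) = 4 + 77*Z/2 (L(Z, D) = 4 - (-77)*Z/2 = 4 + 77*Z/2)
u(Y) = (-116 + Y/139)*(-111 + Y) (u(Y) = (-116 + Y*(1/139))*(-111 + Y) = (-116 + Y/139)*(-111 + Y))
1/(L(315, -226) + u(93)) = 1/((4 + (77/2)*315) + (12876 - 16235/139*93 + (1/139)*93²)) = 1/((4 + 24255/2) + (12876 - 1509855/139 + (1/139)*8649)) = 1/(24263/2 + (12876 - 1509855/139 + 8649/139)) = 1/(24263/2 + 288558/139) = 1/(3949673/278) = 278/3949673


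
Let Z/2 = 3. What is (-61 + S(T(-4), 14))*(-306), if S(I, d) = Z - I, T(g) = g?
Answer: 15606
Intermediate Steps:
Z = 6 (Z = 2*3 = 6)
S(I, d) = 6 - I
(-61 + S(T(-4), 14))*(-306) = (-61 + (6 - 1*(-4)))*(-306) = (-61 + (6 + 4))*(-306) = (-61 + 10)*(-306) = -51*(-306) = 15606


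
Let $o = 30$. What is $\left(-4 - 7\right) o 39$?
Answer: $-12870$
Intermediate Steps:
$\left(-4 - 7\right) o 39 = \left(-4 - 7\right) 30 \cdot 39 = \left(-11\right) 30 \cdot 39 = \left(-330\right) 39 = -12870$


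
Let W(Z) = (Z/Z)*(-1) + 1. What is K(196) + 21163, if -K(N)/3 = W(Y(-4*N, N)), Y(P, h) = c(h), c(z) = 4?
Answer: 21163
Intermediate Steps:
Y(P, h) = 4
W(Z) = 0 (W(Z) = 1*(-1) + 1 = -1 + 1 = 0)
K(N) = 0 (K(N) = -3*0 = 0)
K(196) + 21163 = 0 + 21163 = 21163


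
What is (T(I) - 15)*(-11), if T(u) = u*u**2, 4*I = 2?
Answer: 1309/8 ≈ 163.63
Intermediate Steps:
I = 1/2 (I = (1/4)*2 = 1/2 ≈ 0.50000)
T(u) = u**3
(T(I) - 15)*(-11) = ((1/2)**3 - 15)*(-11) = (1/8 - 15)*(-11) = -119/8*(-11) = 1309/8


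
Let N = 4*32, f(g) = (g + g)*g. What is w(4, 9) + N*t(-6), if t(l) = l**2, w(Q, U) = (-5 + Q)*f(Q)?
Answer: 4576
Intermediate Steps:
f(g) = 2*g**2 (f(g) = (2*g)*g = 2*g**2)
w(Q, U) = 2*Q**2*(-5 + Q) (w(Q, U) = (-5 + Q)*(2*Q**2) = 2*Q**2*(-5 + Q))
N = 128
w(4, 9) + N*t(-6) = 2*4**2*(-5 + 4) + 128*(-6)**2 = 2*16*(-1) + 128*36 = -32 + 4608 = 4576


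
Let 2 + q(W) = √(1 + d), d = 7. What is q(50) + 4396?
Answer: 4394 + 2*√2 ≈ 4396.8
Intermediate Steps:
q(W) = -2 + 2*√2 (q(W) = -2 + √(1 + 7) = -2 + √8 = -2 + 2*√2)
q(50) + 4396 = (-2 + 2*√2) + 4396 = 4394 + 2*√2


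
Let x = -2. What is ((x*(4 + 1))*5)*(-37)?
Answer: 1850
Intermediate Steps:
((x*(4 + 1))*5)*(-37) = (-2*(4 + 1)*5)*(-37) = (-2*5*5)*(-37) = -10*5*(-37) = -50*(-37) = 1850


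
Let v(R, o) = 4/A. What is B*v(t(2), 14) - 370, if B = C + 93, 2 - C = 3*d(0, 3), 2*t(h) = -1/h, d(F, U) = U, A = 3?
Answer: -766/3 ≈ -255.33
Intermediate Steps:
t(h) = -1/(2*h) (t(h) = (-1/h)/2 = -1/(2*h))
v(R, o) = 4/3
C = -7 (C = 2 - 3*3 = 2 - 1*9 = 2 - 9 = -7)
B = 86 (B = -7 + 93 = 86)
B*v(t(2), 14) - 370 = 86*(4/3) - 370 = 344/3 - 370 = -766/3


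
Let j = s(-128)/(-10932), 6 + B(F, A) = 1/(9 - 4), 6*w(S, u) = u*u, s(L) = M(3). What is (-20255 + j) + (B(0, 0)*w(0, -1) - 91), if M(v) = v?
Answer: -1112165213/54660 ≈ -20347.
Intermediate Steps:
s(L) = 3
w(S, u) = u²/6 (w(S, u) = (u*u)/6 = u²/6)
B(F, A) = -29/5 (B(F, A) = -6 + 1/(9 - 4) = -6 + 1/5 = -6 + ⅕ = -29/5)
j = -1/3644 (j = 3/(-10932) = 3*(-1/10932) = -1/3644 ≈ -0.00027442)
(-20255 + j) + (B(0, 0)*w(0, -1) - 91) = (-20255 - 1/3644) + (-29*(-1)²/30 - 91) = -73809221/3644 + (-29/30 - 91) = -73809221/3644 - 2759/30 = -1112165213/54660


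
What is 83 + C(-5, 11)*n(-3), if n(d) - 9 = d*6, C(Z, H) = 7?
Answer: 20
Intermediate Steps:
n(d) = 9 + 6*d (n(d) = 9 + d*6 = 9 + 6*d)
83 + C(-5, 11)*n(-3) = 83 + 7*(9 + 6*(-3)) = 83 + 7*(9 - 18) = 83 + 7*(-9) = 83 - 63 = 20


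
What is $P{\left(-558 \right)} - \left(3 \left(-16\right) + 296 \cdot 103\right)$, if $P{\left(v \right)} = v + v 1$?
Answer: $-31556$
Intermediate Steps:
$P{\left(v \right)} = 2 v$ ($P{\left(v \right)} = v + v = 2 v$)
$P{\left(-558 \right)} - \left(3 \left(-16\right) + 296 \cdot 103\right) = 2 \left(-558\right) - \left(3 \left(-16\right) + 296 \cdot 103\right) = -1116 - \left(-48 + 30488\right) = -1116 - 30440 = -31556$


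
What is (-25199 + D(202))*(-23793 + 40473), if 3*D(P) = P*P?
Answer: -193449080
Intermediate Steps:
D(P) = P²/3 (D(P) = (P*P)/3 = P²/3)
(-25199 + D(202))*(-23793 + 40473) = (-25199 + (⅓)*202²)*(-23793 + 40473) = (-25199 + (⅓)*40804)*16680 = (-25199 + 40804/3)*16680 = -34793/3*16680 = -193449080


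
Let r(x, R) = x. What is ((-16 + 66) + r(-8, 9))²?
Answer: 1764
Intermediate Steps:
((-16 + 66) + r(-8, 9))² = ((-16 + 66) - 8)² = (50 - 8)² = 42² = 1764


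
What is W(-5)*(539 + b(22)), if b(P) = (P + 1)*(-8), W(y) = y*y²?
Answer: -44375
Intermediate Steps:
W(y) = y³
b(P) = -8 - 8*P (b(P) = (1 + P)*(-8) = -8 - 8*P)
W(-5)*(539 + b(22)) = (-5)³*(539 + (-8 - 8*22)) = -125*(539 + (-8 - 176)) = -125*(539 - 184) = -125*355 = -44375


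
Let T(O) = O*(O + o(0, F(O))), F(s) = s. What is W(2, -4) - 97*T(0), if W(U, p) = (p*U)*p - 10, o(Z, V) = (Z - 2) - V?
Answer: 22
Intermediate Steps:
o(Z, V) = -2 + Z - V (o(Z, V) = (-2 + Z) - V = -2 + Z - V)
W(U, p) = -10 + U*p² (W(U, p) = (U*p)*p - 10 = U*p² - 10 = -10 + U*p²)
T(O) = -2*O (T(O) = O*(O + (-2 + 0 - O)) = O*(O + (-2 - O)) = O*(-2) = -2*O)
W(2, -4) - 97*T(0) = (-10 + 2*(-4)²) - (-194)*0 = (-10 + 2*16) - 97*0 = (-10 + 32) + 0 = 22 + 0 = 22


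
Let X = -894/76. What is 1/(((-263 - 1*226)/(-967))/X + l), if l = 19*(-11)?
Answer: -144083/30119541 ≈ -0.0047837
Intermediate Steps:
X = -447/38 (X = -894*1/76 = -447/38 ≈ -11.763)
l = -209
1/(((-263 - 1*226)/(-967))/X + l) = 1/(((-263 - 1*226)/(-967))/(-447/38) - 209) = 1/(((-263 - 226)*(-1/967))*(-38/447) - 209) = 1/(-489*(-1/967)*(-38/447) - 209) = 1/((489/967)*(-38/447) - 209) = 1/(-6194/144083 - 209) = 1/(-30119541/144083) = -144083/30119541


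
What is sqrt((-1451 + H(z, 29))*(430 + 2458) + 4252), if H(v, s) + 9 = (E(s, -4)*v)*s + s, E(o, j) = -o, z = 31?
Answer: 2*I*sqrt(19855381) ≈ 8911.9*I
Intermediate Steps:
H(v, s) = -9 + s - v*s**2 (H(v, s) = -9 + (((-s)*v)*s + s) = -9 + ((-s*v)*s + s) = -9 + (-v*s**2 + s) = -9 + (s - v*s**2) = -9 + s - v*s**2)
sqrt((-1451 + H(z, 29))*(430 + 2458) + 4252) = sqrt((-1451 + (-9 + 29 - 1*31*29**2))*(430 + 2458) + 4252) = sqrt((-1451 + (-9 + 29 - 1*31*841))*2888 + 4252) = sqrt((-1451 + (-9 + 29 - 26071))*2888 + 4252) = sqrt((-1451 - 26051)*2888 + 4252) = sqrt(-27502*2888 + 4252) = sqrt(-79425776 + 4252) = sqrt(-79421524) = 2*I*sqrt(19855381)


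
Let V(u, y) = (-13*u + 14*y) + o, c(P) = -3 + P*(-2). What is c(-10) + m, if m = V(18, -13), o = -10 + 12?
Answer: -397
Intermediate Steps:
c(P) = -3 - 2*P
o = 2
V(u, y) = 2 - 13*u + 14*y (V(u, y) = (-13*u + 14*y) + 2 = 2 - 13*u + 14*y)
m = -414 (m = 2 - 13*18 + 14*(-13) = 2 - 234 - 182 = -414)
c(-10) + m = (-3 - 2*(-10)) - 414 = (-3 + 20) - 414 = 17 - 414 = -397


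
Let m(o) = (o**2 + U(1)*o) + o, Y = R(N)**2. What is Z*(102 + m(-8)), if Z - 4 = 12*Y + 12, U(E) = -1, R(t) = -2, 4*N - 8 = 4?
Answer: 10624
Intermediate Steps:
N = 3 (N = 2 + (1/4)*4 = 2 + 1 = 3)
Y = 4 (Y = (-2)**2 = 4)
m(o) = o**2 (m(o) = (o**2 - o) + o = o**2)
Z = 64 (Z = 4 + (12*4 + 12) = 4 + (48 + 12) = 4 + 60 = 64)
Z*(102 + m(-8)) = 64*(102 + (-8)**2) = 64*(102 + 64) = 64*166 = 10624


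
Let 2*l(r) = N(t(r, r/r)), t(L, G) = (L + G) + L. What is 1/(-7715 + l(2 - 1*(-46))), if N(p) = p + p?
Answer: -1/7618 ≈ -0.00013127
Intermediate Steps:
t(L, G) = G + 2*L (t(L, G) = (G + L) + L = G + 2*L)
N(p) = 2*p
l(r) = 1 + 2*r (l(r) = (2*(r/r + 2*r))/2 = (2*(1 + 2*r))/2 = (2 + 4*r)/2 = 1 + 2*r)
1/(-7715 + l(2 - 1*(-46))) = 1/(-7715 + (1 + 2*(2 - 1*(-46)))) = 1/(-7715 + (1 + 2*(2 + 46))) = 1/(-7715 + (1 + 2*48)) = 1/(-7715 + (1 + 96)) = 1/(-7715 + 97) = 1/(-7618) = -1/7618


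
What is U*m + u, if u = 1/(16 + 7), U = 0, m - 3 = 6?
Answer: 1/23 ≈ 0.043478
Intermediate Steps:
m = 9 (m = 3 + 6 = 9)
u = 1/23 ≈ 0.043478
U*m + u = 0*9 + 1/23 = 0 + 1/23 = 1/23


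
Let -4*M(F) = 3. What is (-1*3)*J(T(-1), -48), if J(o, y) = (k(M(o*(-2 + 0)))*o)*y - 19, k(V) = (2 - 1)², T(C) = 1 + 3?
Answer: 633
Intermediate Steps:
T(C) = 4
M(F) = -¾ (M(F) = -¼*3 = -¾)
k(V) = 1 (k(V) = 1² = 1)
J(o, y) = -19 + o*y (J(o, y) = (1*o)*y - 19 = o*y - 19 = -19 + o*y)
(-1*3)*J(T(-1), -48) = (-1*3)*(-19 + 4*(-48)) = -3*(-19 - 192) = -3*(-211) = 633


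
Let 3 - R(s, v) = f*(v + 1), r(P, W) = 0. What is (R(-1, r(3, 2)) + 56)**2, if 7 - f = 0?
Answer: 2704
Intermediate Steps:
f = 7 (f = 7 - 1*0 = 7 + 0 = 7)
R(s, v) = -4 - 7*v (R(s, v) = 3 - 7*(v + 1) = 3 - 7*(1 + v) = 3 - (7 + 7*v) = 3 + (-7 - 7*v) = -4 - 7*v)
(R(-1, r(3, 2)) + 56)**2 = ((-4 - 7*0) + 56)**2 = ((-4 + 0) + 56)**2 = (-4 + 56)**2 = 52**2 = 2704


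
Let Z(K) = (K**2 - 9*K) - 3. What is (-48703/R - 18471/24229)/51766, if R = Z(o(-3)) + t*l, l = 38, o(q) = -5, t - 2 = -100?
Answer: 556238270/2293374939999 ≈ 0.00024254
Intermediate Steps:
t = -98 (t = 2 - 100 = -98)
Z(K) = -3 + K**2 - 9*K
R = -3657 (R = (-3 + (-5)**2 - 9*(-5)) - 98*38 = (-3 + 25 + 45) - 3724 = 67 - 3724 = -3657)
(-48703/R - 18471/24229)/51766 = (-48703/(-3657) - 18471/24229)/51766 = (-48703*(-1/3657) - 18471*1/24229)*(1/51766) = (48703/3657 - 18471/24229)*(1/51766) = (1112476540/88605453)*(1/51766) = 556238270/2293374939999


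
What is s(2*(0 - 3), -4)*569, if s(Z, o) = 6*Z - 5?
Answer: -23329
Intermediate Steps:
s(Z, o) = -5 + 6*Z
s(2*(0 - 3), -4)*569 = (-5 + 6*(2*(0 - 3)))*569 = (-5 + 6*(2*(-3)))*569 = (-5 + 6*(-6))*569 = (-5 - 36)*569 = -41*569 = -23329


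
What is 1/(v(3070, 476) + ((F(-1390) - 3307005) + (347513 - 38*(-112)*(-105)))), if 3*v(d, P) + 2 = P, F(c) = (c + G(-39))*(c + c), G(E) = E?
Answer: 1/566406 ≈ 1.7655e-6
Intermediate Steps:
F(c) = 2*c*(-39 + c) (F(c) = (c - 39)*(c + c) = (-39 + c)*(2*c) = 2*c*(-39 + c))
v(d, P) = -⅔ + P/3
1/(v(3070, 476) + ((F(-1390) - 3307005) + (347513 - 38*(-112)*(-105)))) = 1/((-⅔ + (⅓)*476) + ((2*(-1390)*(-39 - 1390) - 3307005) + (347513 - 38*(-112)*(-105)))) = 1/((-⅔ + 476/3) + ((2*(-1390)*(-1429) - 3307005) + (347513 + 4256*(-105)))) = 1/(158 + ((3972620 - 3307005) + (347513 - 446880))) = 1/(158 + (665615 - 99367)) = 1/(158 + 566248) = 1/566406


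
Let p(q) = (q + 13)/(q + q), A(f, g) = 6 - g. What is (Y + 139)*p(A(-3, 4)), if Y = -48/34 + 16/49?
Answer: 1723245/3332 ≈ 517.18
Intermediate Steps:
p(q) = (13 + q)/(2*q) (p(q) = (13 + q)/((2*q)) = (13 + q)*(1/(2*q)) = (13 + q)/(2*q))
Y = -904/833 (Y = -48*1/34 + 16*(1/49) = -24/17 + 16/49 = -904/833 ≈ -1.0852)
(Y + 139)*p(A(-3, 4)) = (-904/833 + 139)*((13 + (6 - 1*4))/(2*(6 - 1*4))) = 114883*((13 + (6 - 4))/(2*(6 - 4)))/833 = 114883*((½)*(13 + 2)/2)/833 = 114883*((½)*(½)*15)/833 = (114883/833)*(15/4) = 1723245/3332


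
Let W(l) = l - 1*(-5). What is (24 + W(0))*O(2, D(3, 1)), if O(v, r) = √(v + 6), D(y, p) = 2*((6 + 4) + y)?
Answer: 58*√2 ≈ 82.024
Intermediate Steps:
D(y, p) = 20 + 2*y (D(y, p) = 2*(10 + y) = 20 + 2*y)
W(l) = 5 + l (W(l) = l + 5 = 5 + l)
O(v, r) = √(6 + v)
(24 + W(0))*O(2, D(3, 1)) = (24 + (5 + 0))*√(6 + 2) = (24 + 5)*√8 = 29*(2*√2) = 58*√2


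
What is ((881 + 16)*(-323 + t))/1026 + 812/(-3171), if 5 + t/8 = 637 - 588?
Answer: 1296097/51642 ≈ 25.098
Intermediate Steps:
t = 352 (t = -40 + 8*(637 - 588) = -40 + 8*49 = -40 + 392 = 352)
((881 + 16)*(-323 + t))/1026 + 812/(-3171) = ((881 + 16)*(-323 + 352))/1026 + 812/(-3171) = (897*29)*(1/1026) + 812*(-1/3171) = 26013*(1/1026) - 116/453 = 8671/342 - 116/453 = 1296097/51642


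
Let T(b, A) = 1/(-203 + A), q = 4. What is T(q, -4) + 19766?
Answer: 4091561/207 ≈ 19766.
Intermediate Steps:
T(q, -4) + 19766 = 1/(-203 - 4) + 19766 = 1/(-207) + 19766 = -1/207 + 19766 = 4091561/207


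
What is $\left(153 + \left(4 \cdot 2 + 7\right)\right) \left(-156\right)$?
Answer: $-26208$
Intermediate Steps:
$\left(153 + \left(4 \cdot 2 + 7\right)\right) \left(-156\right) = \left(153 + \left(8 + 7\right)\right) \left(-156\right) = \left(153 + 15\right) \left(-156\right) = 168 \left(-156\right) = -26208$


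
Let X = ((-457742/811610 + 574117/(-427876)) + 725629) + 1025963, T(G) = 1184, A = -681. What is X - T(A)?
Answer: 303930397168876259/173634220180 ≈ 1.7504e+6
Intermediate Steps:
X = 304135980085569379/173634220180 (X = ((-457742*1/811610 + 574117*(-1/427876)) + 725629) + 1025963 = ((-228871/405805 - 574117/427876) + 725629) + 1025963 = (-330907957181/173634220180 + 725629) + 1025963 = 125993694647036039/173634220180 + 1025963 = 304135980085569379/173634220180 ≈ 1.7516e+6)
X - T(A) = 304135980085569379/173634220180 - 1*1184 = 304135980085569379/173634220180 - 1184 = 303930397168876259/173634220180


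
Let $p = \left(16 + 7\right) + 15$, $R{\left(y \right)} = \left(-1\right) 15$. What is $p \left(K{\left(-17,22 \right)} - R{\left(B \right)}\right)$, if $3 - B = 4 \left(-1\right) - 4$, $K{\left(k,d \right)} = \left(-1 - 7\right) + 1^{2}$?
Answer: $304$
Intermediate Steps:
$K{\left(k,d \right)} = -7$ ($K{\left(k,d \right)} = -8 + 1 = -7$)
$B = 11$ ($B = 3 - \left(4 \left(-1\right) - 4\right) = 3 - \left(-4 - 4\right) = 3 - -8 = 3 + 8 = 11$)
$R{\left(y \right)} = -15$
$p = 38$ ($p = 23 + 15 = 38$)
$p \left(K{\left(-17,22 \right)} - R{\left(B \right)}\right) = 38 \left(-7 - -15\right) = 38 \left(-7 + 15\right) = 38 \cdot 8 = 304$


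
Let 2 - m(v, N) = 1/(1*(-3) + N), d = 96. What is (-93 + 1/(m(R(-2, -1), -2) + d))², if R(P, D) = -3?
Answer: 2084652964/241081 ≈ 8647.1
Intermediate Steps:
m(v, N) = 2 - 1/(-3 + N) (m(v, N) = 2 - 1/(1*(-3) + N) = 2 - 1/(-3 + N))
(-93 + 1/(m(R(-2, -1), -2) + d))² = (-93 + 1/((-7 + 2*(-2))/(-3 - 2) + 96))² = (-93 + 1/((-7 - 4)/(-5) + 96))² = (-93 + 1/(-⅕*(-11) + 96))² = (-93 + 1/(11/5 + 96))² = (-93 + 1/(491/5))² = (-93 + 5/491)² = (-45658/491)² = 2084652964/241081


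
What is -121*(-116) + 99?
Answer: 14135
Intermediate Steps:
-121*(-116) + 99 = 14036 + 99 = 14135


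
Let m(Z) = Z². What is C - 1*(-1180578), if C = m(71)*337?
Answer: 2879395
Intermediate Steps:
C = 1698817 (C = 71²*337 = 5041*337 = 1698817)
C - 1*(-1180578) = 1698817 - 1*(-1180578) = 1698817 + 1180578 = 2879395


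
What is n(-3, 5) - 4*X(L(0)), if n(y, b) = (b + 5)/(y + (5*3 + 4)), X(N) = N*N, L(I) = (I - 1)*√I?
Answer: 5/8 ≈ 0.62500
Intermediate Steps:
L(I) = √I*(-1 + I) (L(I) = (-1 + I)*√I = √I*(-1 + I))
X(N) = N²
n(y, b) = (5 + b)/(19 + y) (n(y, b) = (5 + b)/(y + (15 + 4)) = (5 + b)/(y + 19) = (5 + b)/(19 + y))
n(-3, 5) - 4*X(L(0)) = (5 + 5)/(19 - 3) - 4*(√0*(-1 + 0))² = 10/16 - 4*(0*(-1))² = (1/16)*10 - 4*0² = 5/8 - 4*0 = 5/8 + 0 = 5/8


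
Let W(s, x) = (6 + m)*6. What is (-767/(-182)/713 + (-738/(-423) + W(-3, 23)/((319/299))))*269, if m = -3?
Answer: 749697773599/149660126 ≈ 5009.3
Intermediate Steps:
W(s, x) = 18 (W(s, x) = (6 - 3)*6 = 3*6 = 18)
(-767/(-182)/713 + (-738/(-423) + W(-3, 23)/((319/299))))*269 = (-767/(-182)/713 + (-738/(-423) + 18/((319/299))))*269 = (-767*(-1/182)*(1/713) + (-738*(-1/423) + 18/((319*(1/299)))))*269 = ((59/14)*(1/713) + (82/47 + 18/(319/299)))*269 = (59/9982 + (82/47 + 18*(299/319)))*269 = (59/9982 + (82/47 + 5382/319))*269 = (59/9982 + 279112/14993)*269 = (2786980571/149660126)*269 = 749697773599/149660126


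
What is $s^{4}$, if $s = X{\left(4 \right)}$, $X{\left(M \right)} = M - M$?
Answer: $0$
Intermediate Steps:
$X{\left(M \right)} = 0$
$s = 0$
$s^{4} = 0^{4} = 0$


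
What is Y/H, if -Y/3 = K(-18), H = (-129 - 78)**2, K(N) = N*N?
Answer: -12/529 ≈ -0.022684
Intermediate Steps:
K(N) = N**2
H = 42849 (H = (-207)**2 = 42849)
Y = -972 (Y = -3*(-18)**2 = -3*324 = -972)
Y/H = -972/42849 = -972*1/42849 = -12/529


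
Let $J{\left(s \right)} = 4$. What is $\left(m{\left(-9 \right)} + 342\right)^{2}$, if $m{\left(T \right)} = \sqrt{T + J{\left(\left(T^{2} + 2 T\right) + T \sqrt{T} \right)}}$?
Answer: $\left(342 + i \sqrt{5}\right)^{2} \approx 1.1696 \cdot 10^{5} + 1529.0 i$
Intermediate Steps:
$m{\left(T \right)} = \sqrt{4 + T}$ ($m{\left(T \right)} = \sqrt{T + 4} = \sqrt{4 + T}$)
$\left(m{\left(-9 \right)} + 342\right)^{2} = \left(\sqrt{4 - 9} + 342\right)^{2} = \left(\sqrt{-5} + 342\right)^{2} = \left(i \sqrt{5} + 342\right)^{2} = \left(342 + i \sqrt{5}\right)^{2}$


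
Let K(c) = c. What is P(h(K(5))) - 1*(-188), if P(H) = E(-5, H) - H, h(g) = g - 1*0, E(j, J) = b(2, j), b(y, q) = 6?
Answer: 189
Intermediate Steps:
E(j, J) = 6
h(g) = g (h(g) = g + 0 = g)
P(H) = 6 - H
P(h(K(5))) - 1*(-188) = (6 - 1*5) - 1*(-188) = (6 - 5) + 188 = 1 + 188 = 189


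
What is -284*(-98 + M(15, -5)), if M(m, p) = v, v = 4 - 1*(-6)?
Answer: 24992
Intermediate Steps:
v = 10 (v = 4 + 6 = 10)
M(m, p) = 10
-284*(-98 + M(15, -5)) = -284*(-98 + 10) = -284*(-88) = 24992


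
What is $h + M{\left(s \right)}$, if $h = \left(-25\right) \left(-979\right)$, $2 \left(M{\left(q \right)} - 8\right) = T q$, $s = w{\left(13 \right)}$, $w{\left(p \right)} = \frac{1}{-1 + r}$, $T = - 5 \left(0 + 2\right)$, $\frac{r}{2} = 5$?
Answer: $\frac{220342}{9} \approx 24482.0$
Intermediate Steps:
$r = 10$ ($r = 2 \cdot 5 = 10$)
$T = -10$ ($T = \left(-5\right) 2 = -10$)
$w{\left(p \right)} = \frac{1}{9}$ ($w{\left(p \right)} = \frac{1}{-1 + 10} = \frac{1}{9}$)
$s = \frac{1}{9} \approx 0.11111$
$M{\left(q \right)} = 8 - 5 q$ ($M{\left(q \right)} = 8 + \frac{\left(-10\right) q}{2} = 8 - 5 q$)
$h = 24475$
$h + M{\left(s \right)} = 24475 + \left(8 - \frac{5}{9}\right) = 24475 + \frac{67}{9} = \frac{220342}{9}$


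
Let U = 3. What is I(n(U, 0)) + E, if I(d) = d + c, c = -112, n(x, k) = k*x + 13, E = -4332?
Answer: -4431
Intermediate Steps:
n(x, k) = 13 + k*x
I(d) = -112 + d (I(d) = d - 112 = -112 + d)
I(n(U, 0)) + E = (-112 + (13 + 0*3)) - 4332 = (-112 + (13 + 0)) - 4332 = (-112 + 13) - 4332 = -99 - 4332 = -4431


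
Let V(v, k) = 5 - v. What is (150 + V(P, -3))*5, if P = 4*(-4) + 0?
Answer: 855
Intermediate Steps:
P = -16 (P = -16 + 0 = -16)
(150 + V(P, -3))*5 = (150 + (5 - 1*(-16)))*5 = (150 + (5 + 16))*5 = (150 + 21)*5 = 171*5 = 855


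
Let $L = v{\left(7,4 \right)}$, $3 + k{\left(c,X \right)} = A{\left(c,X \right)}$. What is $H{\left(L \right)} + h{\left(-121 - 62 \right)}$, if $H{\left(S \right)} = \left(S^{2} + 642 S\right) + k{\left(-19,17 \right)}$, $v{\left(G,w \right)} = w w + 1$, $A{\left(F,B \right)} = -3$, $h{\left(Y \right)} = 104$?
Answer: $11301$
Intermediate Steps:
$k{\left(c,X \right)} = -6$ ($k{\left(c,X \right)} = -3 - 3 = -6$)
$v{\left(G,w \right)} = 1 + w^{2}$ ($v{\left(G,w \right)} = w^{2} + 1 = 1 + w^{2}$)
$L = 17$ ($L = 1 + 4^{2} = 1 + 16 = 17$)
$H{\left(S \right)} = -6 + S^{2} + 642 S$ ($H{\left(S \right)} = \left(S^{2} + 642 S\right) - 6 = -6 + S^{2} + 642 S$)
$H{\left(L \right)} + h{\left(-121 - 62 \right)} = \left(-6 + 17^{2} + 642 \cdot 17\right) + 104 = \left(-6 + 289 + 10914\right) + 104 = 11197 + 104 = 11301$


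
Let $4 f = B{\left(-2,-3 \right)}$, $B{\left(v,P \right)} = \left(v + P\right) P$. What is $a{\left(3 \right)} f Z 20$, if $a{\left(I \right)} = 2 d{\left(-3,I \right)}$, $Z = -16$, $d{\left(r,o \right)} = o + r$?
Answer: $0$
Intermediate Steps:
$B{\left(v,P \right)} = P \left(P + v\right)$ ($B{\left(v,P \right)} = \left(P + v\right) P = P \left(P + v\right)$)
$f = \frac{15}{4}$ ($f = \frac{\left(-3\right) \left(-3 - 2\right)}{4} = \frac{\left(-3\right) \left(-5\right)}{4} = \frac{1}{4} \cdot 15 = \frac{15}{4} \approx 3.75$)
$a{\left(I \right)} = -6 + 2 I$ ($a{\left(I \right)} = 2 \left(I - 3\right) = 2 \left(-3 + I\right) = -6 + 2 I$)
$a{\left(3 \right)} f Z 20 = \left(-6 + 2 \cdot 3\right) \frac{15}{4} \left(-16\right) 20 = \left(-6 + 6\right) \left(\left(-60\right) 20\right) = 0 \left(-1200\right) = 0$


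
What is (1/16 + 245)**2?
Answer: 15374241/256 ≈ 60056.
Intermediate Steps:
(1/16 + 245)**2 = (3921/16)**2 = 15374241/256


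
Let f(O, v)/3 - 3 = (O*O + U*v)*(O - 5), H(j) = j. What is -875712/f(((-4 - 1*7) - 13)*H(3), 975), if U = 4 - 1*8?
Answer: 291904/98865 ≈ 2.9526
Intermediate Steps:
U = -4 (U = 4 - 8 = -4)
f(O, v) = 9 + 3*(-5 + O)*(O² - 4*v) (f(O, v) = 9 + 3*((O*O - 4*v)*(O - 5)) = 9 + 3*((O² - 4*v)*(-5 + O)) = 9 + 3*((-5 + O)*(O² - 4*v)) = 9 + 3*(-5 + O)*(O² - 4*v))
-875712/f(((-4 - 1*7) - 13)*H(3), 975) = -875712/(9 - 15*9*((-4 - 1*7) - 13)² + 3*(((-4 - 1*7) - 13)*3)³ + 60*975 - 12*((-4 - 1*7) - 13)*3*975) = -875712/(9 - 15*9*((-4 - 7) - 13)² + 3*(((-4 - 7) - 13)*3)³ + 58500 - 12*((-4 - 7) - 13)*3*975) = -875712/(9 - 15*9*(-11 - 13)² + 3*((-11 - 13)*3)³ + 58500 - 12*(-11 - 13)*3*975) = -875712/(9 - 15*(-24*3)² + 3*(-24*3)³ + 58500 - 12*(-24*3)*975) = -875712/(9 - 15*(-72)² + 3*(-72)³ + 58500 - 12*(-72)*975) = -875712/(9 - 15*5184 + 3*(-373248) + 58500 + 842400) = -875712/(9 - 77760 - 1119744 + 58500 + 842400) = -875712/(-296595) = -875712*(-1/296595) = 291904/98865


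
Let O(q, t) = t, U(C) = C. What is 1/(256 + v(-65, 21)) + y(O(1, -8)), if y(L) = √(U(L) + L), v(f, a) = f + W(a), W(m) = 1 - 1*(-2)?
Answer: 1/194 + 4*I ≈ 0.0051546 + 4.0*I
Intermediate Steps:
W(m) = 3 (W(m) = 1 + 2 = 3)
v(f, a) = 3 + f (v(f, a) = f + 3 = 3 + f)
y(L) = √2*√L (y(L) = √(L + L) = √(2*L) = √2*√L)
1/(256 + v(-65, 21)) + y(O(1, -8)) = 1/(256 + (3 - 65)) + √2*√(-8) = 1/(256 - 62) + √2*(2*I*√2) = 1/194 + 4*I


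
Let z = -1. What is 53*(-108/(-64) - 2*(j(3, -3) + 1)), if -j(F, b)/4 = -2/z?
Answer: 13303/16 ≈ 831.44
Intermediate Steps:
j(F, b) = -8 (j(F, b) = -(-8)/(-1) = -(-8)*(-1) = -4*2 = -8)
53*(-108/(-64) - 2*(j(3, -3) + 1)) = 53*(-108/(-64) - 2*(-8 + 1)) = 53*(-108*(-1/64) - 2*(-7)) = 53*(27/16 + 14) = 53*(251/16) = 13303/16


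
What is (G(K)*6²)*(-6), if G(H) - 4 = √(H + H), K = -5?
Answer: -864 - 216*I*√10 ≈ -864.0 - 683.05*I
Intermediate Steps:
G(H) = 4 + √2*√H (G(H) = 4 + √(H + H) = 4 + √(2*H) = 4 + √2*√H)
(G(K)*6²)*(-6) = ((4 + √2*√(-5))*6²)*(-6) = ((4 + √2*(I*√5))*36)*(-6) = ((4 + I*√10)*36)*(-6) = (144 + 36*I*√10)*(-6) = -864 - 216*I*√10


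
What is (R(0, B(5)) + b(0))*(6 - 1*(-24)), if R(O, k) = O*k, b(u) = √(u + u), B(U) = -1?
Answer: 0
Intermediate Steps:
b(u) = √2*√u (b(u) = √(2*u) = √2*√u)
(R(0, B(5)) + b(0))*(6 - 1*(-24)) = (0*(-1) + √2*√0)*(6 - 1*(-24)) = (0 + √2*0)*(6 + 24) = (0 + 0)*30 = 0*30 = 0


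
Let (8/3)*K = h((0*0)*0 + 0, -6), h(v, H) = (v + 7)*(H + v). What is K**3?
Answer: -250047/64 ≈ -3907.0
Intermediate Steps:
h(v, H) = (7 + v)*(H + v)
K = -63/4 (K = 3*(((0*0)*0 + 0)**2 + 7*(-6) + 7*((0*0)*0 + 0) - 6*((0*0)*0 + 0))/8 = 3*((0*0 + 0)**2 - 42 + 7*(0*0 + 0) - 6*(0*0 + 0))/8 = 3*((0 + 0)**2 - 42 + 7*(0 + 0) - 6*(0 + 0))/8 = 3*(0**2 - 42 + 7*0 - 6*0)/8 = 3*(0 - 42 + 0 + 0)/8 = (3/8)*(-42) = -63/4 ≈ -15.750)
K**3 = (-63/4)**3 = -250047/64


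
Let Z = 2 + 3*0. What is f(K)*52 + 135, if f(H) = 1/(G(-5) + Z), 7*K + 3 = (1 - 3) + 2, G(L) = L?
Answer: 353/3 ≈ 117.67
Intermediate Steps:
K = -3/7 (K = -3/7 + ((1 - 3) + 2)/7 = -3/7 + (-2 + 2)/7 = -3/7 + (⅐)*0 = -3/7 + 0 = -3/7 ≈ -0.42857)
Z = 2 (Z = 2 + 0 = 2)
f(H) = -⅓ (f(H) = 1/(-5 + 2) = 1/(-3) = -⅓)
f(K)*52 + 135 = -⅓*52 + 135 = -52/3 + 135 = 353/3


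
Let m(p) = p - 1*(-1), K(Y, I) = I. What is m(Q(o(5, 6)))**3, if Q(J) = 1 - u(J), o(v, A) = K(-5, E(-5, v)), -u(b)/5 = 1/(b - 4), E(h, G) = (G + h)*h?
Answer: 27/64 ≈ 0.42188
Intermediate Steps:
E(h, G) = h*(G + h)
u(b) = -5/(-4 + b) (u(b) = -5/(b - 4) = -5/(-4 + b))
o(v, A) = 25 - 5*v (o(v, A) = -5*(v - 5) = -5*(-5 + v) = 25 - 5*v)
Q(J) = 1 + 5/(-4 + J) (Q(J) = 1 - (-5)/(-4 + J) = 1 + 5/(-4 + J))
m(p) = 1 + p (m(p) = p + 1 = 1 + p)
m(Q(o(5, 6)))**3 = (1 + (1 + (25 - 5*5))/(-4 + (25 - 5*5)))**3 = (1 + (1 + (25 - 25))/(-4 + (25 - 25)))**3 = (1 + (1 + 0)/(-4 + 0))**3 = (1 + 1/(-4))**3 = (1 - 1/4*1)**3 = (1 - 1/4)**3 = (3/4)**3 = 27/64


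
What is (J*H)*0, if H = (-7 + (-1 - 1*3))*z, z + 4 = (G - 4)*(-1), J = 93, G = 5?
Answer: 0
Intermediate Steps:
z = -5 (z = -4 + (5 - 4)*(-1) = -4 + 1*(-1) = -4 - 1 = -5)
H = 55 (H = (-7 + (-1 - 1*3))*(-5) = (-7 + (-1 - 3))*(-5) = (-7 - 4)*(-5) = -11*(-5) = 55)
(J*H)*0 = (93*55)*0 = 5115*0 = 0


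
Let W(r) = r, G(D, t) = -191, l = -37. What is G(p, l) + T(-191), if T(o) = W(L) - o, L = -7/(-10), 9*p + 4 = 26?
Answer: 7/10 ≈ 0.70000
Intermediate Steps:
p = 22/9 (p = -4/9 + (⅑)*26 = -4/9 + 26/9 = 22/9 ≈ 2.4444)
L = 7/10 (L = -7*(-⅒) = 7/10 ≈ 0.70000)
T(o) = 7/10 - o
G(p, l) + T(-191) = -191 + (7/10 - 1*(-191)) = -191 + (7/10 + 191) = -191 + 1917/10 = 7/10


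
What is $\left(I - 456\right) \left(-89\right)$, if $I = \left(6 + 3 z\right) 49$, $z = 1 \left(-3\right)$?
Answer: $53667$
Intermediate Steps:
$z = -3$
$I = -147$ ($I = \left(6 + 3 \left(-3\right)\right) 49 = \left(6 - 9\right) 49 = \left(-3\right) 49 = -147$)
$\left(I - 456\right) \left(-89\right) = \left(-147 - 456\right) \left(-89\right) = \left(-603\right) \left(-89\right) = 53667$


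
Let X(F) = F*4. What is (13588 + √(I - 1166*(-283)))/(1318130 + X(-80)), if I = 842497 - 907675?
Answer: 6794/658905 + 2*√662/131781 ≈ 0.010702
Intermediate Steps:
X(F) = 4*F
I = -65178
(13588 + √(I - 1166*(-283)))/(1318130 + X(-80)) = (13588 + √(-65178 - 1166*(-283)))/(1318130 + 4*(-80)) = (13588 + √(-65178 + 329978))/(1318130 - 320) = (13588 + √264800)/1317810 = (13588 + 20*√662)*(1/1317810) = 6794/658905 + 2*√662/131781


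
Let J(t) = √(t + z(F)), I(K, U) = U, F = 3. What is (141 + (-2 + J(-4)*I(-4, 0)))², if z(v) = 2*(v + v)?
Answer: 19321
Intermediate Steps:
z(v) = 4*v (z(v) = 2*(2*v) = 4*v)
J(t) = √(12 + t) (J(t) = √(t + 4*3) = √(t + 12) = √(12 + t))
(141 + (-2 + J(-4)*I(-4, 0)))² = (141 + (-2 + √(12 - 4)*0))² = (141 + (-2 + √8*0))² = (141 + (-2 + (2*√2)*0))² = (141 + (-2 + 0))² = (141 - 2)² = 139² = 19321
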